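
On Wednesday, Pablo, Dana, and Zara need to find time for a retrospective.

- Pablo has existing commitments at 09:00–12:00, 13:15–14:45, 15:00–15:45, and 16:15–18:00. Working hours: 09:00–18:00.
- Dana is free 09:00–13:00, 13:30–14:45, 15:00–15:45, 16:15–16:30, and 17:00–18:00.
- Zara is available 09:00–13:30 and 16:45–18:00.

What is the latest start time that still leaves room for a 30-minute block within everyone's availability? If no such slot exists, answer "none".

Pablo free within 09:00–18:00: 12:00–13:15, 14:45–15:00, 15:45–16:15.
Pablo ∩ Dana: 12:00–13:00.
Pablo ∩ Dana ∩ Zara: 12:00–13:00.
Windows ≥ 30 min: 12:00–13:00.
Latest start in the last window 12:00–13:00 is 13:00 − 30 min = 12:30.

12:30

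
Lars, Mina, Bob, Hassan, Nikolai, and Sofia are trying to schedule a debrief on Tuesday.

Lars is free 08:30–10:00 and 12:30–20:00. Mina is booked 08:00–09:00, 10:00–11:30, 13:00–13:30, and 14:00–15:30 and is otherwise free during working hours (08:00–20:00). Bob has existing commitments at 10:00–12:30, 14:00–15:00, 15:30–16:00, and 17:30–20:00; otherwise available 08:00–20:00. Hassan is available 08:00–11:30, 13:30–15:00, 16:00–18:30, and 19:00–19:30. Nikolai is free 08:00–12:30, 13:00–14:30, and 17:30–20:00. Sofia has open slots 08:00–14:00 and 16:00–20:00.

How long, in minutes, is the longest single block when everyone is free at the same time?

Mina free within 08:00–20:00: 09:00–10:00, 11:30–13:00, 13:30–14:00, 15:30–20:00.
Bob free within 08:00–20:00: 08:00–10:00, 12:30–14:00, 15:00–15:30, 16:00–17:30.
Lars ∩ Mina: 09:00–10:00, 12:30–13:00, 13:30–14:00, 15:30–20:00.
Lars ∩ Mina ∩ Bob: 09:00–10:00, 12:30–13:00, 13:30–14:00, 16:00–17:30.
Lars ∩ Mina ∩ Bob ∩ Hassan: 09:00–10:00, 13:30–14:00, 16:00–17:30.
Lars ∩ Mina ∩ Bob ∩ Hassan ∩ Nikolai: 09:00–10:00, 13:30–14:00.
Lars ∩ Mina ∩ Bob ∩ Hassan ∩ Nikolai ∩ Sofia: 09:00–10:00, 13:30–14:00.
Common window lengths: 60, 30 min; longest is 60.

60 minutes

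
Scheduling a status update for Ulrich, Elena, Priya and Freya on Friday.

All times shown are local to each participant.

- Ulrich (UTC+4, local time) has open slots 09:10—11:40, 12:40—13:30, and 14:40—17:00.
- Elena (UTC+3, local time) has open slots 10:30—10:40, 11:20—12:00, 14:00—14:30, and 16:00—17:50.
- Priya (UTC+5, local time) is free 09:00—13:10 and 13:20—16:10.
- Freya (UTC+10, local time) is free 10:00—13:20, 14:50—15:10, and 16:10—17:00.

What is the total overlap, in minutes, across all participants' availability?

Ulrich → UTC: 05:10–07:40, 08:40–09:30, 10:40–13:00.
Elena → UTC: 07:30–07:40, 08:20–09:00, 11:00–11:30, 13:00–14:50.
Priya → UTC: 04:00–08:10, 08:20–11:10.
Freya → UTC: 00:00–03:20, 04:50–05:10, 06:10–07:00.
Ulrich ∩ Elena: 07:30–07:40, 08:40–09:00, 11:00–11:30.
Ulrich ∩ Elena ∩ Priya: 07:30–07:40, 08:40–09:00, 11:00–11:10.
Ulrich ∩ Elena ∩ Priya ∩ Freya: (none).
Total common minutes: 0.

0 minutes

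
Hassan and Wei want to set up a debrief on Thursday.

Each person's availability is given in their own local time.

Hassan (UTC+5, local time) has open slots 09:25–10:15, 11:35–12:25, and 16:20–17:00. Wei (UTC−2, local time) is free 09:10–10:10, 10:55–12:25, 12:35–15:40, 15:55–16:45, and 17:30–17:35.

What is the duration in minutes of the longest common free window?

40 minutes

Hassan → UTC: 04:25–05:15, 06:35–07:25, 11:20–12:00.
Wei → UTC: 11:10–12:10, 12:55–14:25, 14:35–17:40, 17:55–18:45, 19:30–19:35.
Hassan ∩ Wei: 11:20–12:00.
Single common window of 40 minutes.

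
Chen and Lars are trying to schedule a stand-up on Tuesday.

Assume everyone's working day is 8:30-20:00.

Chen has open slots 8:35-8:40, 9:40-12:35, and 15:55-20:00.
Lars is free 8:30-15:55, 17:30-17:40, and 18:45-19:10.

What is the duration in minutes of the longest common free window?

175 minutes

Chen ∩ Lars: 08:35–08:40, 09:40–12:35, 17:30–17:40, 18:45–19:10.
Common window lengths: 5, 175, 10, 25 min; longest is 175.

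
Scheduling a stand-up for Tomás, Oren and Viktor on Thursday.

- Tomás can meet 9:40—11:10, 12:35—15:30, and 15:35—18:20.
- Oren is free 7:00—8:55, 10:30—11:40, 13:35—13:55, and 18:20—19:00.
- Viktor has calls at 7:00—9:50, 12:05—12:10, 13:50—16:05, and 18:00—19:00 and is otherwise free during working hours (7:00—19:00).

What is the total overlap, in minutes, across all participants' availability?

55 minutes

Viktor free within 07:00–19:00: 09:50–12:05, 12:10–13:50, 16:05–18:00.
Tomás ∩ Oren: 10:30–11:10, 13:35–13:55.
Tomás ∩ Oren ∩ Viktor: 10:30–11:10, 13:35–13:50.
Total common minutes: 40 + 15 = 55.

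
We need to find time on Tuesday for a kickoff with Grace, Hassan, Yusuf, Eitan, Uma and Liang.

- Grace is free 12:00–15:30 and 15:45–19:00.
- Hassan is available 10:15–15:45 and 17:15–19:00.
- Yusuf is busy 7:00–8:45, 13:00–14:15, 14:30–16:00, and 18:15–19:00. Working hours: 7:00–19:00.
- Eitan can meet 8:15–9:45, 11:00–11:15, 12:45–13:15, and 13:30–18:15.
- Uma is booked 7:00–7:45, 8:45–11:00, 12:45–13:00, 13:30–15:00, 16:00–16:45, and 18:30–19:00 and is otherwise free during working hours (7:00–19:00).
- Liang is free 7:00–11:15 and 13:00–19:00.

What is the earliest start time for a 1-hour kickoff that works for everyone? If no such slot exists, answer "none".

Yusuf free within 07:00–19:00: 08:45–13:00, 14:15–14:30, 16:00–18:15.
Uma free within 07:00–19:00: 07:45–08:45, 11:00–12:45, 13:00–13:30, 15:00–16:00, 16:45–18:30.
Grace ∩ Hassan: 12:00–15:30, 17:15–19:00.
Grace ∩ Hassan ∩ Yusuf: 12:00–13:00, 14:15–14:30, 17:15–18:15.
Grace ∩ Hassan ∩ Yusuf ∩ Eitan: 12:45–13:00, 14:15–14:30, 17:15–18:15.
Grace ∩ Hassan ∩ Yusuf ∩ Eitan ∩ Uma: 17:15–18:15.
Grace ∩ Hassan ∩ Yusuf ∩ Eitan ∩ Uma ∩ Liang: 17:15–18:15.
Windows ≥ 60 min: 17:15–18:15.
Earliest such window starts at 17:15.

17:15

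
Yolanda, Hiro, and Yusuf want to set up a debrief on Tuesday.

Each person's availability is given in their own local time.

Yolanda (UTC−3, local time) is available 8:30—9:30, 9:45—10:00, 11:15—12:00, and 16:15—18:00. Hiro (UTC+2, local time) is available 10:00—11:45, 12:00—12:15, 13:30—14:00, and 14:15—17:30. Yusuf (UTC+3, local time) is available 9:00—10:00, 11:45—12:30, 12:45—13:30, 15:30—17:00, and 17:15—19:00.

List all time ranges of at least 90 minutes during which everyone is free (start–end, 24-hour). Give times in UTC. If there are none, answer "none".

none

Yolanda → UTC: 11:30–12:30, 12:45–13:00, 14:15–15:00, 19:15–21:00.
Hiro → UTC: 08:00–09:45, 10:00–10:15, 11:30–12:00, 12:15–15:30.
Yusuf → UTC: 06:00–07:00, 08:45–09:30, 09:45–10:30, 12:30–14:00, 14:15–16:00.
Yolanda ∩ Hiro: 11:30–12:00, 12:15–12:30, 12:45–13:00, 14:15–15:00.
Yolanda ∩ Hiro ∩ Yusuf: 12:45–13:00, 14:15–15:00.
Windows ≥ 90 min: (none).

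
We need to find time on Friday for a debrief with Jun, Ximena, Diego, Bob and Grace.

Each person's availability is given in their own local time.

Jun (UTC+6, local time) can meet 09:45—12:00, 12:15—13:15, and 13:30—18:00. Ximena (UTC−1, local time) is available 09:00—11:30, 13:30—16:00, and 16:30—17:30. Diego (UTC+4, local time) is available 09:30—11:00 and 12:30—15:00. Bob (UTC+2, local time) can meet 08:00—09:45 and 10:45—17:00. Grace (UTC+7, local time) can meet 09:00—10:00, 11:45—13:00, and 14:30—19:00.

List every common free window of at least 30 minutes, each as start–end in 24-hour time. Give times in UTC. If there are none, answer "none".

Jun → UTC: 03:45–06:00, 06:15–07:15, 07:30–12:00.
Ximena → UTC: 10:00–12:30, 14:30–17:00, 17:30–18:30.
Diego → UTC: 05:30–07:00, 08:30–11:00.
Bob → UTC: 06:00–07:45, 08:45–15:00.
Grace → UTC: 02:00–03:00, 04:45–06:00, 07:30–12:00.
Jun ∩ Ximena: 10:00–12:00.
Jun ∩ Ximena ∩ Diego: 10:00–11:00.
Jun ∩ Ximena ∩ Diego ∩ Bob: 10:00–11:00.
Jun ∩ Ximena ∩ Diego ∩ Bob ∩ Grace: 10:00–11:00.
Windows ≥ 30 min: 10:00–11:00.

10:00–11:00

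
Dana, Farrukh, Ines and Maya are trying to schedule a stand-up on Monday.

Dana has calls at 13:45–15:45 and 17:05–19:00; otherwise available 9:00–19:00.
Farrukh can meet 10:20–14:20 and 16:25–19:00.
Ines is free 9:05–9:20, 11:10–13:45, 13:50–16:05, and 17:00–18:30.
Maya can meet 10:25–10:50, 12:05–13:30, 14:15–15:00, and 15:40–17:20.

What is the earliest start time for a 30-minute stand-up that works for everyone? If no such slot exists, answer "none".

Dana free within 09:00–19:00: 09:00–13:45, 15:45–17:05.
Dana ∩ Farrukh: 10:20–13:45, 16:25–17:05.
Dana ∩ Farrukh ∩ Ines: 11:10–13:45, 17:00–17:05.
Dana ∩ Farrukh ∩ Ines ∩ Maya: 12:05–13:30, 17:00–17:05.
Windows ≥ 30 min: 12:05–13:30.
Earliest such window starts at 12:05.

12:05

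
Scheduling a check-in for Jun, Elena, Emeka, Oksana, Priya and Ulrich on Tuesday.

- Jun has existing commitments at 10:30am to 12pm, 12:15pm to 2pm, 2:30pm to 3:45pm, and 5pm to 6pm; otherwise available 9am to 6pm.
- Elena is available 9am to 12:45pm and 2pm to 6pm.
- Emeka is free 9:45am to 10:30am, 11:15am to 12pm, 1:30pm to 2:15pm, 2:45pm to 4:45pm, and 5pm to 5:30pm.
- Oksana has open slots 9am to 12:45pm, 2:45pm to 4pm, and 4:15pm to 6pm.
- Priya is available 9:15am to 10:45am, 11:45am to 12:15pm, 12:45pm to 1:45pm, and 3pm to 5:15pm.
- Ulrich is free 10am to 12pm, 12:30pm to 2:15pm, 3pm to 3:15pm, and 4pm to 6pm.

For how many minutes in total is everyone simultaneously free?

60 minutes

Jun free within 09:00–18:00: 09:00–10:30, 12:00–12:15, 14:00–14:30, 15:45–17:00.
Jun ∩ Elena: 09:00–10:30, 12:00–12:15, 14:00–14:30, 15:45–17:00.
Jun ∩ Elena ∩ Emeka: 09:45–10:30, 14:00–14:15, 15:45–16:45.
Jun ∩ Elena ∩ Emeka ∩ Oksana: 09:45–10:30, 15:45–16:00, 16:15–16:45.
Jun ∩ Elena ∩ Emeka ∩ Oksana ∩ Priya: 09:45–10:30, 15:45–16:00, 16:15–16:45.
Jun ∩ Elena ∩ Emeka ∩ Oksana ∩ Priya ∩ Ulrich: 10:00–10:30, 16:15–16:45.
Total common minutes: 30 + 30 = 60.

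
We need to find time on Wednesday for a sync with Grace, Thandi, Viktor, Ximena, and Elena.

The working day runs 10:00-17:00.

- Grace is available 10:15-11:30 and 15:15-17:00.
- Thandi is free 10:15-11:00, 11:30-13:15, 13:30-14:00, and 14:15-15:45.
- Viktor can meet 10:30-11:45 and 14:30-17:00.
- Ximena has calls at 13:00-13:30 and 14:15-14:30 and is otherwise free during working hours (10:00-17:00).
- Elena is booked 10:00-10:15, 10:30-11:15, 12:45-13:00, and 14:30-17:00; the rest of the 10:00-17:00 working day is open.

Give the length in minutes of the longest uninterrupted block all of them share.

Ximena free within 10:00–17:00: 10:00–13:00, 13:30–14:15, 14:30–17:00.
Elena free within 10:00–17:00: 10:15–10:30, 11:15–12:45, 13:00–14:30.
Grace ∩ Thandi: 10:15–11:00, 15:15–15:45.
Grace ∩ Thandi ∩ Viktor: 10:30–11:00, 15:15–15:45.
Grace ∩ Thandi ∩ Viktor ∩ Ximena: 10:30–11:00, 15:15–15:45.
Grace ∩ Thandi ∩ Viktor ∩ Ximena ∩ Elena: (none).
No common window.

0 minutes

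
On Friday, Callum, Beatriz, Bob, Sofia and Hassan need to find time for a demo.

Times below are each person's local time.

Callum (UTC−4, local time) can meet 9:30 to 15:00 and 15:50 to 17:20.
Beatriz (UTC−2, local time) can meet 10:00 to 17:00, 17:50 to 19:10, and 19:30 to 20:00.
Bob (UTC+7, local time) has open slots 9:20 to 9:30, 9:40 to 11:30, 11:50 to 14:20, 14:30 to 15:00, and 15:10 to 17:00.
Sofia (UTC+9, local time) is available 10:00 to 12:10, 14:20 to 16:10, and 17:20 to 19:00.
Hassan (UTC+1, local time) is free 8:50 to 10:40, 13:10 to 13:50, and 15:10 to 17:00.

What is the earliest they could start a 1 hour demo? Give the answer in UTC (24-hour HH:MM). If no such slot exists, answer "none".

none

Callum → UTC: 13:30–19:00, 19:50–21:20.
Beatriz → UTC: 12:00–19:00, 19:50–21:10, 21:30–22:00.
Bob → UTC: 02:20–02:30, 02:40–04:30, 04:50–07:20, 07:30–08:00, 08:10–10:00.
Sofia → UTC: 01:00–03:10, 05:20–07:10, 08:20–10:00.
Hassan → UTC: 07:50–09:40, 12:10–12:50, 14:10–16:00.
Callum ∩ Beatriz: 13:30–19:00, 19:50–21:10.
Callum ∩ Beatriz ∩ Bob: (none).
Callum ∩ Beatriz ∩ Bob ∩ Sofia: (none).
Callum ∩ Beatriz ∩ Bob ∩ Sofia ∩ Hassan: (none).
Windows ≥ 60 min: (none).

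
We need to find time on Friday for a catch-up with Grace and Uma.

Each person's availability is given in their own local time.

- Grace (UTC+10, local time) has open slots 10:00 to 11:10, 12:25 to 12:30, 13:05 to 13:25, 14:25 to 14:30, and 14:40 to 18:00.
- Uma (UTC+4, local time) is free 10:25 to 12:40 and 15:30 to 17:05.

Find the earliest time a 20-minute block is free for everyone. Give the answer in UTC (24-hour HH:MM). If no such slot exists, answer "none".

06:25

Grace → UTC: 00:00–01:10, 02:25–02:30, 03:05–03:25, 04:25–04:30, 04:40–08:00.
Uma → UTC: 06:25–08:40, 11:30–13:05.
Grace ∩ Uma: 06:25–08:00.
Windows ≥ 20 min: 06:25–08:00.
Earliest such window starts at 06:25.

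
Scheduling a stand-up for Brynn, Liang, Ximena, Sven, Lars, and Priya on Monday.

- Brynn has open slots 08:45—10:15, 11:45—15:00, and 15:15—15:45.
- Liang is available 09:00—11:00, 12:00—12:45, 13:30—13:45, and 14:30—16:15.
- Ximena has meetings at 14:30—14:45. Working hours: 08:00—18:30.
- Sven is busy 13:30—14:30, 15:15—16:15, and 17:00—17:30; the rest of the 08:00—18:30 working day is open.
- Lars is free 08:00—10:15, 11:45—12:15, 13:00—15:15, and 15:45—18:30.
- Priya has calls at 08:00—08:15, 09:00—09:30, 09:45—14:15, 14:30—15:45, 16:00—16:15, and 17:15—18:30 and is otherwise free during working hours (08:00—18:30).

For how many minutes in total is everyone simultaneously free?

Ximena free within 08:00–18:30: 08:00–14:30, 14:45–18:30.
Sven free within 08:00–18:30: 08:00–13:30, 14:30–15:15, 16:15–17:00, 17:30–18:30.
Priya free within 08:00–18:30: 08:15–09:00, 09:30–09:45, 14:15–14:30, 15:45–16:00, 16:15–17:15.
Brynn ∩ Liang: 09:00–10:15, 12:00–12:45, 13:30–13:45, 14:30–15:00, 15:15–15:45.
Brynn ∩ Liang ∩ Ximena: 09:00–10:15, 12:00–12:45, 13:30–13:45, 14:45–15:00, 15:15–15:45.
Brynn ∩ Liang ∩ Ximena ∩ Sven: 09:00–10:15, 12:00–12:45, 14:45–15:00.
Brynn ∩ Liang ∩ Ximena ∩ Sven ∩ Lars: 09:00–10:15, 12:00–12:15, 14:45–15:00.
Brynn ∩ Liang ∩ Ximena ∩ Sven ∩ Lars ∩ Priya: 09:30–09:45.
Total common minutes: 15.

15 minutes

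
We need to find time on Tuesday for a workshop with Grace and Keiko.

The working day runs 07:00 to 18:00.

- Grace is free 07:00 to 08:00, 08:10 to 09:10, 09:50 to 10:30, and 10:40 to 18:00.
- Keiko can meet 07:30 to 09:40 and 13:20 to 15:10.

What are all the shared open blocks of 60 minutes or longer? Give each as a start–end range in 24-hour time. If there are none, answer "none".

Grace ∩ Keiko: 07:30–08:00, 08:10–09:10, 13:20–15:10.
Windows ≥ 60 min: 08:10–09:10, 13:20–15:10.

08:10–09:10, 13:20–15:10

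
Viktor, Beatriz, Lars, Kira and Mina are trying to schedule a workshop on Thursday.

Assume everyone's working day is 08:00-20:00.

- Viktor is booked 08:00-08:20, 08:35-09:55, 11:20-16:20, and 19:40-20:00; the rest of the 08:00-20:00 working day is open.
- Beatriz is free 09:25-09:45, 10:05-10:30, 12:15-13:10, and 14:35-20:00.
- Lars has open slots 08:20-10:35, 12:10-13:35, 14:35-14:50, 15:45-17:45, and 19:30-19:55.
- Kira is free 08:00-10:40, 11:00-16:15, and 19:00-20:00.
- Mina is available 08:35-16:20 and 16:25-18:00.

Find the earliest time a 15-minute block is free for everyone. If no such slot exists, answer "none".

Viktor free within 08:00–20:00: 08:20–08:35, 09:55–11:20, 16:20–19:40.
Viktor ∩ Beatriz: 10:05–10:30, 16:20–19:40.
Viktor ∩ Beatriz ∩ Lars: 10:05–10:30, 16:20–17:45, 19:30–19:40.
Viktor ∩ Beatriz ∩ Lars ∩ Kira: 10:05–10:30, 19:30–19:40.
Viktor ∩ Beatriz ∩ Lars ∩ Kira ∩ Mina: 10:05–10:30.
Windows ≥ 15 min: 10:05–10:30.
Earliest such window starts at 10:05.

10:05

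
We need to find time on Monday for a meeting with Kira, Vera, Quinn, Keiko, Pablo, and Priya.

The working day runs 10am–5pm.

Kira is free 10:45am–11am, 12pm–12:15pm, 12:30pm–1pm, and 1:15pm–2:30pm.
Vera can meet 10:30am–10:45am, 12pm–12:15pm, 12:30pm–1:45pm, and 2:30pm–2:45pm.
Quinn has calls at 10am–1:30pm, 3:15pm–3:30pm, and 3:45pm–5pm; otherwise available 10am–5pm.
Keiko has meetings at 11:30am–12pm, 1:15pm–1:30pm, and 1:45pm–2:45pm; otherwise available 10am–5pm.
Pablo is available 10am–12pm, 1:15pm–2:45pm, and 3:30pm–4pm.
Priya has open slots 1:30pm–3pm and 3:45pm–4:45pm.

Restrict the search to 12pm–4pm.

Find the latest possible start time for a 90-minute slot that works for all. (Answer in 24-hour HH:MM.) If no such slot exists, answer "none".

Quinn free within 10:00–17:00: 13:30–15:15, 15:30–15:45.
Keiko free within 10:00–17:00: 10:00–11:30, 12:00–13:15, 13:30–13:45, 14:45–17:00.
Kira ∩ Vera: 12:00–12:15, 12:30–13:00, 13:15–13:45.
Kira ∩ Vera ∩ Quinn: 13:30–13:45.
Kira ∩ Vera ∩ Quinn ∩ Keiko: 13:30–13:45.
Kira ∩ Vera ∩ Quinn ∩ Keiko ∩ Pablo: 13:30–13:45.
Kira ∩ Vera ∩ Quinn ∩ Keiko ∩ Pablo ∩ Priya: 13:30–13:45.
Restricted to 12:00–16:00: 13:30–13:45.
Windows ≥ 90 min: (none).

none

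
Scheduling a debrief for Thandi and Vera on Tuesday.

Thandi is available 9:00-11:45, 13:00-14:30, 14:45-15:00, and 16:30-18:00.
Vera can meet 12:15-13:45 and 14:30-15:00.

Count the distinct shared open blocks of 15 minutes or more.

Thandi ∩ Vera: 13:00–13:45, 14:45–15:00.
Windows ≥ 15 min: 13:00–13:45, 14:45–15:00.
That's 2 windows.

2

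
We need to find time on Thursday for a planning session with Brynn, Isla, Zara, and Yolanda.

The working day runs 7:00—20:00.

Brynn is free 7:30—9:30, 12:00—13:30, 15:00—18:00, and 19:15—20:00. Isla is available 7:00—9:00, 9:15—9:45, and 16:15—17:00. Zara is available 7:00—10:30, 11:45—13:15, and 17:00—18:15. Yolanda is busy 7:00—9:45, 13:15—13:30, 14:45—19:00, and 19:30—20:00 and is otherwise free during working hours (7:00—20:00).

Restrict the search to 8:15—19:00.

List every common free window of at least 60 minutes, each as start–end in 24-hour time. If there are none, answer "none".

Yolanda free within 07:00–20:00: 09:45–13:15, 13:30–14:45, 19:00–19:30.
Brynn ∩ Isla: 07:30–09:00, 09:15–09:30, 16:15–17:00.
Brynn ∩ Isla ∩ Zara: 07:30–09:00, 09:15–09:30.
Brynn ∩ Isla ∩ Zara ∩ Yolanda: (none).
Restricted to 08:15–19:00: (none).
Windows ≥ 60 min: (none).

none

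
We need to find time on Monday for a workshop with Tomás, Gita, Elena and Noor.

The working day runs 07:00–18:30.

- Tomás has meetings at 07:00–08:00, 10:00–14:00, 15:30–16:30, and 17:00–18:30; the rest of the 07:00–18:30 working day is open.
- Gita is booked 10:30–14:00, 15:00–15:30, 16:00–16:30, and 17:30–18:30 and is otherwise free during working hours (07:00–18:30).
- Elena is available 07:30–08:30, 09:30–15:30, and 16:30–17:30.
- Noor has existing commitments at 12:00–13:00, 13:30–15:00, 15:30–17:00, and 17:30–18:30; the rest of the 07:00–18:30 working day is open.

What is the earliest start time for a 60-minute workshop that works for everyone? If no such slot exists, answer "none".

Tomás free within 07:00–18:30: 08:00–10:00, 14:00–15:30, 16:30–17:00.
Gita free within 07:00–18:30: 07:00–10:30, 14:00–15:00, 15:30–16:00, 16:30–17:30.
Noor free within 07:00–18:30: 07:00–12:00, 13:00–13:30, 15:00–15:30, 17:00–17:30.
Tomás ∩ Gita: 08:00–10:00, 14:00–15:00, 16:30–17:00.
Tomás ∩ Gita ∩ Elena: 08:00–08:30, 09:30–10:00, 14:00–15:00, 16:30–17:00.
Tomás ∩ Gita ∩ Elena ∩ Noor: 08:00–08:30, 09:30–10:00.
Windows ≥ 60 min: (none).

none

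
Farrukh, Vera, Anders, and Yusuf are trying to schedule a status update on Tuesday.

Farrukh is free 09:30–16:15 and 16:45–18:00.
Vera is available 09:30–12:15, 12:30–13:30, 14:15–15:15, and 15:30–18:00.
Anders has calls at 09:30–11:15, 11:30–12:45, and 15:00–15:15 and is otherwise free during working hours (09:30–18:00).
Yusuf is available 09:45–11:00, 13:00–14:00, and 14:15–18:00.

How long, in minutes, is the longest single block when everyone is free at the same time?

75 minutes

Anders free within 09:30–18:00: 11:15–11:30, 12:45–15:00, 15:15–18:00.
Farrukh ∩ Vera: 09:30–12:15, 12:30–13:30, 14:15–15:15, 15:30–16:15, 16:45–18:00.
Farrukh ∩ Vera ∩ Anders: 11:15–11:30, 12:45–13:30, 14:15–15:00, 15:30–16:15, 16:45–18:00.
Farrukh ∩ Vera ∩ Anders ∩ Yusuf: 13:00–13:30, 14:15–15:00, 15:30–16:15, 16:45–18:00.
Common window lengths: 30, 45, 45, 75 min; longest is 75.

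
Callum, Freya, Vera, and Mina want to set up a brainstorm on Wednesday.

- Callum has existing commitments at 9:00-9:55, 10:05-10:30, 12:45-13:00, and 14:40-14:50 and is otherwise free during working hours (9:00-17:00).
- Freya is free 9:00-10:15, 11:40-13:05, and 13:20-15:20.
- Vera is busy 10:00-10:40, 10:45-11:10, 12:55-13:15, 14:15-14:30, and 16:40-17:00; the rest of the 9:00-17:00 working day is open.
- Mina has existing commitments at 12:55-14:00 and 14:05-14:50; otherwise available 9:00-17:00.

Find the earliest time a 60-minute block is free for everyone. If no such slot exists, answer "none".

11:40

Callum free within 09:00–17:00: 09:55–10:05, 10:30–12:45, 13:00–14:40, 14:50–17:00.
Vera free within 09:00–17:00: 09:00–10:00, 10:40–10:45, 11:10–12:55, 13:15–14:15, 14:30–16:40.
Mina free within 09:00–17:00: 09:00–12:55, 14:00–14:05, 14:50–17:00.
Callum ∩ Freya: 09:55–10:05, 11:40–12:45, 13:00–13:05, 13:20–14:40, 14:50–15:20.
Callum ∩ Freya ∩ Vera: 09:55–10:00, 11:40–12:45, 13:20–14:15, 14:30–14:40, 14:50–15:20.
Callum ∩ Freya ∩ Vera ∩ Mina: 09:55–10:00, 11:40–12:45, 14:00–14:05, 14:50–15:20.
Windows ≥ 60 min: 11:40–12:45.
Earliest such window starts at 11:40.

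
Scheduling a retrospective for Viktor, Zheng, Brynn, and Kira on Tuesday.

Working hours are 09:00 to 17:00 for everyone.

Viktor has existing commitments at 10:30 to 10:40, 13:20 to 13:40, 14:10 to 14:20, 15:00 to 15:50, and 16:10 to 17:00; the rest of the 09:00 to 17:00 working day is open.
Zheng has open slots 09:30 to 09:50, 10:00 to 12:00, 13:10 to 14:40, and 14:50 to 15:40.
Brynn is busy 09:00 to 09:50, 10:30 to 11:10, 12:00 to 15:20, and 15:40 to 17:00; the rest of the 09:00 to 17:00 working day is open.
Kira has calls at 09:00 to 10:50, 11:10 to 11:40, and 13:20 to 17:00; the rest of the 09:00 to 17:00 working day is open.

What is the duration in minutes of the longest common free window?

Viktor free within 09:00–17:00: 09:00–10:30, 10:40–13:20, 13:40–14:10, 14:20–15:00, 15:50–16:10.
Brynn free within 09:00–17:00: 09:50–10:30, 11:10–12:00, 15:20–15:40.
Kira free within 09:00–17:00: 10:50–11:10, 11:40–13:20.
Viktor ∩ Zheng: 09:30–09:50, 10:00–10:30, 10:40–12:00, 13:10–13:20, 13:40–14:10, 14:20–14:40, 14:50–15:00.
Viktor ∩ Zheng ∩ Brynn: 10:00–10:30, 11:10–12:00.
Viktor ∩ Zheng ∩ Brynn ∩ Kira: 11:40–12:00.
Single common window of 20 minutes.

20 minutes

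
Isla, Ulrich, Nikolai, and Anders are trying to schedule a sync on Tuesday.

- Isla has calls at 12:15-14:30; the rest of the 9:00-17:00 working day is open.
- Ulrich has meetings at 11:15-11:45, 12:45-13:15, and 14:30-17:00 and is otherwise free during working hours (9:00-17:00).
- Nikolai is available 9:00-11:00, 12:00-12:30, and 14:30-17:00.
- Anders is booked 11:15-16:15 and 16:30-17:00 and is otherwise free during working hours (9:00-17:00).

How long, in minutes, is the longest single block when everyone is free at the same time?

Isla free within 09:00–17:00: 09:00–12:15, 14:30–17:00.
Ulrich free within 09:00–17:00: 09:00–11:15, 11:45–12:45, 13:15–14:30.
Anders free within 09:00–17:00: 09:00–11:15, 16:15–16:30.
Isla ∩ Ulrich: 09:00–11:15, 11:45–12:15.
Isla ∩ Ulrich ∩ Nikolai: 09:00–11:00, 12:00–12:15.
Isla ∩ Ulrich ∩ Nikolai ∩ Anders: 09:00–11:00.
Single common window of 120 minutes.

120 minutes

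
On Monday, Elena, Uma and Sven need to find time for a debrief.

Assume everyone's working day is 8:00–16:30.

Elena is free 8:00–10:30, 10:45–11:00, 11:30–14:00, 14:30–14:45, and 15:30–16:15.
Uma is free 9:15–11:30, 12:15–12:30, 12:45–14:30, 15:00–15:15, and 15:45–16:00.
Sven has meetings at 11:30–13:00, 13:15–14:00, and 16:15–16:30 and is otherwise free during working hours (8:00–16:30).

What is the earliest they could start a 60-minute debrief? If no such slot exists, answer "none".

Sven free within 08:00–16:30: 08:00–11:30, 13:00–13:15, 14:00–16:15.
Elena ∩ Uma: 09:15–10:30, 10:45–11:00, 12:15–12:30, 12:45–14:00, 15:45–16:00.
Elena ∩ Uma ∩ Sven: 09:15–10:30, 10:45–11:00, 13:00–13:15, 15:45–16:00.
Windows ≥ 60 min: 09:15–10:30.
Earliest such window starts at 09:15.

09:15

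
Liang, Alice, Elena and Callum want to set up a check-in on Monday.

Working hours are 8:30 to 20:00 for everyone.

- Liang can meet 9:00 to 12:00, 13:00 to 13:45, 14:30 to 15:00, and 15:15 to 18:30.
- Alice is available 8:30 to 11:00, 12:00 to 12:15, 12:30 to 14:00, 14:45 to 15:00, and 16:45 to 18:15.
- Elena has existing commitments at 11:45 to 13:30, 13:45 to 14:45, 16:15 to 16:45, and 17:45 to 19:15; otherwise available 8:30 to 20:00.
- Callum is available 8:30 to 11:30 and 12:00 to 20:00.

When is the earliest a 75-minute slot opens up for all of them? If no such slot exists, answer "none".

09:00

Elena free within 08:30–20:00: 08:30–11:45, 13:30–13:45, 14:45–16:15, 16:45–17:45, 19:15–20:00.
Liang ∩ Alice: 09:00–11:00, 13:00–13:45, 14:45–15:00, 16:45–18:15.
Liang ∩ Alice ∩ Elena: 09:00–11:00, 13:30–13:45, 14:45–15:00, 16:45–17:45.
Liang ∩ Alice ∩ Elena ∩ Callum: 09:00–11:00, 13:30–13:45, 14:45–15:00, 16:45–17:45.
Windows ≥ 75 min: 09:00–11:00.
Earliest such window starts at 09:00.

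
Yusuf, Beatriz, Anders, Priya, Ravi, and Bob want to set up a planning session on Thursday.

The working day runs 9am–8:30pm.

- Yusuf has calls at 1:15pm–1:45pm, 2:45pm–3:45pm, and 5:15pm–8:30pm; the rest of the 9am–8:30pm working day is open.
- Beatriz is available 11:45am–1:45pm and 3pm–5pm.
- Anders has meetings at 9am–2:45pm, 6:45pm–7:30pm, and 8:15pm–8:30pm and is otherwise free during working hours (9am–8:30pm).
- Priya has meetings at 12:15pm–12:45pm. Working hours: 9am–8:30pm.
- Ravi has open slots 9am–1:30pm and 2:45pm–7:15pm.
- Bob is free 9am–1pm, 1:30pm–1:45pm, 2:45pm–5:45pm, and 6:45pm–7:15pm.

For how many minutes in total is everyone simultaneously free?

75 minutes

Yusuf free within 09:00–20:30: 09:00–13:15, 13:45–14:45, 15:45–17:15.
Anders free within 09:00–20:30: 14:45–18:45, 19:30–20:15.
Priya free within 09:00–20:30: 09:00–12:15, 12:45–20:30.
Yusuf ∩ Beatriz: 11:45–13:15, 15:45–17:00.
Yusuf ∩ Beatriz ∩ Anders: 15:45–17:00.
Yusuf ∩ Beatriz ∩ Anders ∩ Priya: 15:45–17:00.
Yusuf ∩ Beatriz ∩ Anders ∩ Priya ∩ Ravi: 15:45–17:00.
Yusuf ∩ Beatriz ∩ Anders ∩ Priya ∩ Ravi ∩ Bob: 15:45–17:00.
Total common minutes: 75.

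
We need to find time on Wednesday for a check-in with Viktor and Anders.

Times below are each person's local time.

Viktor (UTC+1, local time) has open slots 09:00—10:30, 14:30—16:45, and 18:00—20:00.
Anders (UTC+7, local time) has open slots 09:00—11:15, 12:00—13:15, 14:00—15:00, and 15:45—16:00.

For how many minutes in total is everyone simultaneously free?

15 minutes

Viktor → UTC: 08:00–09:30, 13:30–15:45, 17:00–19:00.
Anders → UTC: 02:00–04:15, 05:00–06:15, 07:00–08:00, 08:45–09:00.
Viktor ∩ Anders: 08:45–09:00.
Total common minutes: 15.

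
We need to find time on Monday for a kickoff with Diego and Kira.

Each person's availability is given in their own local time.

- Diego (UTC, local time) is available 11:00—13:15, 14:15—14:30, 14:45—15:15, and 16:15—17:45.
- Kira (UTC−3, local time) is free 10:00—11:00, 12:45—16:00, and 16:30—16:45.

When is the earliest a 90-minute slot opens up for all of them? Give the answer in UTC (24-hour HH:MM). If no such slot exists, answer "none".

16:15

Diego → UTC: 11:00–13:15, 14:15–14:30, 14:45–15:15, 16:15–17:45.
Kira → UTC: 13:00–14:00, 15:45–19:00, 19:30–19:45.
Diego ∩ Kira: 13:00–13:15, 16:15–17:45.
Windows ≥ 90 min: 16:15–17:45.
Earliest such window starts at 16:15.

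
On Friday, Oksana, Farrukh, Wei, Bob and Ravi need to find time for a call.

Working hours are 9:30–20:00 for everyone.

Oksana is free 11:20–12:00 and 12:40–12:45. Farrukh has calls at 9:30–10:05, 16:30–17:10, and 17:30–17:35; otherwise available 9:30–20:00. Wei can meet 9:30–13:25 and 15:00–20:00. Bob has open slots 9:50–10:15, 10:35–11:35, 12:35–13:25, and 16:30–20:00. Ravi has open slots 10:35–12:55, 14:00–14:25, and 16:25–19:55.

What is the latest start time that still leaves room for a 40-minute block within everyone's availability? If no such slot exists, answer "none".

Farrukh free within 09:30–20:00: 10:05–16:30, 17:10–17:30, 17:35–20:00.
Oksana ∩ Farrukh: 11:20–12:00, 12:40–12:45.
Oksana ∩ Farrukh ∩ Wei: 11:20–12:00, 12:40–12:45.
Oksana ∩ Farrukh ∩ Wei ∩ Bob: 11:20–11:35, 12:40–12:45.
Oksana ∩ Farrukh ∩ Wei ∩ Bob ∩ Ravi: 11:20–11:35, 12:40–12:45.
Windows ≥ 40 min: (none).

none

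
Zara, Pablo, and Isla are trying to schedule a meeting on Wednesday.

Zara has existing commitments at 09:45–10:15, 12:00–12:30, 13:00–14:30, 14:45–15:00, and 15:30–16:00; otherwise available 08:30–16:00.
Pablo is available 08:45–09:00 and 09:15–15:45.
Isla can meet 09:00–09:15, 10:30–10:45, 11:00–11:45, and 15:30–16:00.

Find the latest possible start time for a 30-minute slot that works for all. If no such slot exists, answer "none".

Zara free within 08:30–16:00: 08:30–09:45, 10:15–12:00, 12:30–13:00, 14:30–14:45, 15:00–15:30.
Zara ∩ Pablo: 08:45–09:00, 09:15–09:45, 10:15–12:00, 12:30–13:00, 14:30–14:45, 15:00–15:30.
Zara ∩ Pablo ∩ Isla: 10:30–10:45, 11:00–11:45.
Windows ≥ 30 min: 11:00–11:45.
Latest start in the last window 11:00–11:45 is 11:45 − 30 min = 11:15.

11:15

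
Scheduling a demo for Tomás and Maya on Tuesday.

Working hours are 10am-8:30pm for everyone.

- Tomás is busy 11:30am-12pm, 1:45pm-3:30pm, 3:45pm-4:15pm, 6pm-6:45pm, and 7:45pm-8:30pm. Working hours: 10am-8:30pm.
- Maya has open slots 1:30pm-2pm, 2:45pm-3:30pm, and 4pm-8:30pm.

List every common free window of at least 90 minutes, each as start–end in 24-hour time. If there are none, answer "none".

16:15–18:00

Tomás free within 10:00–20:30: 10:00–11:30, 12:00–13:45, 15:30–15:45, 16:15–18:00, 18:45–19:45.
Tomás ∩ Maya: 13:30–13:45, 16:15–18:00, 18:45–19:45.
Windows ≥ 90 min: 16:15–18:00.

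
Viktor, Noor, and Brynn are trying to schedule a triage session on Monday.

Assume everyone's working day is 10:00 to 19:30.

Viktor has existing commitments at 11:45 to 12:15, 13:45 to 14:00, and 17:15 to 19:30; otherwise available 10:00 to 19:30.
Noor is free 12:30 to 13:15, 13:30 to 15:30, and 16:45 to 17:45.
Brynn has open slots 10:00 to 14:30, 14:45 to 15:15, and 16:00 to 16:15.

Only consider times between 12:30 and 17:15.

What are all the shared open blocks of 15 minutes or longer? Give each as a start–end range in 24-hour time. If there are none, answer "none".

12:30–13:15, 13:30–13:45, 14:00–14:30, 14:45–15:15

Viktor free within 10:00–19:30: 10:00–11:45, 12:15–13:45, 14:00–17:15.
Viktor ∩ Noor: 12:30–13:15, 13:30–13:45, 14:00–15:30, 16:45–17:15.
Viktor ∩ Noor ∩ Brynn: 12:30–13:15, 13:30–13:45, 14:00–14:30, 14:45–15:15.
Restricted to 12:30–17:15: 12:30–13:15, 13:30–13:45, 14:00–14:30, 14:45–15:15.
Windows ≥ 15 min: 12:30–13:15, 13:30–13:45, 14:00–14:30, 14:45–15:15.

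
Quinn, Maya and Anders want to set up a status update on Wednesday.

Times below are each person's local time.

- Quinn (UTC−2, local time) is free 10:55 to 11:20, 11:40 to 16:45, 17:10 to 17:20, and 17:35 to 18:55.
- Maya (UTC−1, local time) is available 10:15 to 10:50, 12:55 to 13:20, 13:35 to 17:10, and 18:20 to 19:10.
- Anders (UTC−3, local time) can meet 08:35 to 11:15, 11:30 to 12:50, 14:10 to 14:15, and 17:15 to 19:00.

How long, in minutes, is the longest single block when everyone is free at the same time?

75 minutes

Quinn → UTC: 12:55–13:20, 13:40–18:45, 19:10–19:20, 19:35–20:55.
Maya → UTC: 11:15–11:50, 13:55–14:20, 14:35–18:10, 19:20–20:10.
Anders → UTC: 11:35–14:15, 14:30–15:50, 17:10–17:15, 20:15–22:00.
Quinn ∩ Maya: 13:55–14:20, 14:35–18:10, 19:35–20:10.
Quinn ∩ Maya ∩ Anders: 13:55–14:15, 14:35–15:50, 17:10–17:15.
Common window lengths: 20, 75, 5 min; longest is 75.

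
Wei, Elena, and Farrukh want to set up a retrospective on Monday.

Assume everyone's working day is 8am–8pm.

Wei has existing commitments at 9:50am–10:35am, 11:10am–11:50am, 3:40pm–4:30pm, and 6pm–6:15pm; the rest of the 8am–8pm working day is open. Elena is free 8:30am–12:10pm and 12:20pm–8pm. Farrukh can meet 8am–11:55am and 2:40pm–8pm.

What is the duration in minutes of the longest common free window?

Wei free within 08:00–20:00: 08:00–09:50, 10:35–11:10, 11:50–15:40, 16:30–18:00, 18:15–20:00.
Wei ∩ Elena: 08:30–09:50, 10:35–11:10, 11:50–12:10, 12:20–15:40, 16:30–18:00, 18:15–20:00.
Wei ∩ Elena ∩ Farrukh: 08:30–09:50, 10:35–11:10, 11:50–11:55, 14:40–15:40, 16:30–18:00, 18:15–20:00.
Common window lengths: 80, 35, 5, 60, 90, 105 min; longest is 105.

105 minutes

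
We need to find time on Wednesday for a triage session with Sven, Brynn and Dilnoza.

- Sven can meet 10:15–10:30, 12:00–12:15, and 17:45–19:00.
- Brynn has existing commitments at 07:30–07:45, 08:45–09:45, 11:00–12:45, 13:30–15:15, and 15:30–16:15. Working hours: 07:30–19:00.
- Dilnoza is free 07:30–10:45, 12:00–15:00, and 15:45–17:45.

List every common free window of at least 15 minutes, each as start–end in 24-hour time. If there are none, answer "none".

Brynn free within 07:30–19:00: 07:45–08:45, 09:45–11:00, 12:45–13:30, 15:15–15:30, 16:15–19:00.
Sven ∩ Brynn: 10:15–10:30, 17:45–19:00.
Sven ∩ Brynn ∩ Dilnoza: 10:15–10:30.
Windows ≥ 15 min: 10:15–10:30.

10:15–10:30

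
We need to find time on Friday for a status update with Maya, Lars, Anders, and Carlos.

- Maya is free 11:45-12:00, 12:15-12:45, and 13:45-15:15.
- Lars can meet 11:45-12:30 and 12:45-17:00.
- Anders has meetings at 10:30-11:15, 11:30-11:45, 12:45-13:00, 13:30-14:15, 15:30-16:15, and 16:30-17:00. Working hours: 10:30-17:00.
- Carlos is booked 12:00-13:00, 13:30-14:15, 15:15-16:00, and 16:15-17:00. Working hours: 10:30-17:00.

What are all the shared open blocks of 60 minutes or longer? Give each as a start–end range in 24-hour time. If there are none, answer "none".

Anders free within 10:30–17:00: 11:15–11:30, 11:45–12:45, 13:00–13:30, 14:15–15:30, 16:15–16:30.
Carlos free within 10:30–17:00: 10:30–12:00, 13:00–13:30, 14:15–15:15, 16:00–16:15.
Maya ∩ Lars: 11:45–12:00, 12:15–12:30, 13:45–15:15.
Maya ∩ Lars ∩ Anders: 11:45–12:00, 12:15–12:30, 14:15–15:15.
Maya ∩ Lars ∩ Anders ∩ Carlos: 11:45–12:00, 14:15–15:15.
Windows ≥ 60 min: 14:15–15:15.

14:15–15:15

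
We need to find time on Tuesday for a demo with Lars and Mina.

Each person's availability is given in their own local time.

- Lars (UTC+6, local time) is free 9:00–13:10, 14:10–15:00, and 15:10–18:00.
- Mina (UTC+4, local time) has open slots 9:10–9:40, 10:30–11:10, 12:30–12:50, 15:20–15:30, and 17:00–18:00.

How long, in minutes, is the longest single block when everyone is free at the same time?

Lars → UTC: 03:00–07:10, 08:10–09:00, 09:10–12:00.
Mina → UTC: 05:10–05:40, 06:30–07:10, 08:30–08:50, 11:20–11:30, 13:00–14:00.
Lars ∩ Mina: 05:10–05:40, 06:30–07:10, 08:30–08:50, 11:20–11:30.
Common window lengths: 30, 40, 20, 10 min; longest is 40.

40 minutes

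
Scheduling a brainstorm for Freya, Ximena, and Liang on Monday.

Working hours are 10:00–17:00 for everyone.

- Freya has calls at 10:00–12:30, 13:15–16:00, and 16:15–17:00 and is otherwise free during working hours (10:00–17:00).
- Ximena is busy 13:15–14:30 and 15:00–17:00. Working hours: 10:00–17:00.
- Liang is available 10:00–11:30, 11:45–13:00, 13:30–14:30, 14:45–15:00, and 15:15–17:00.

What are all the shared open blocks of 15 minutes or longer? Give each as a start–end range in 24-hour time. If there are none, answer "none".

Freya free within 10:00–17:00: 12:30–13:15, 16:00–16:15.
Ximena free within 10:00–17:00: 10:00–13:15, 14:30–15:00.
Freya ∩ Ximena: 12:30–13:15.
Freya ∩ Ximena ∩ Liang: 12:30–13:00.
Windows ≥ 15 min: 12:30–13:00.

12:30–13:00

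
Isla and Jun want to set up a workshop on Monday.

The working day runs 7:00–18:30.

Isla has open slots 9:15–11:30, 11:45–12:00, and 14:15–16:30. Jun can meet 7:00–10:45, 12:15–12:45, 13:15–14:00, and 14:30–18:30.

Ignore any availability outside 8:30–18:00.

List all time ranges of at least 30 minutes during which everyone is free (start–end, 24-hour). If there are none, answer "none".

09:15–10:45, 14:30–16:30

Isla ∩ Jun: 09:15–10:45, 14:30–16:30.
Restricted to 08:30–18:00: 09:15–10:45, 14:30–16:30.
Windows ≥ 30 min: 09:15–10:45, 14:30–16:30.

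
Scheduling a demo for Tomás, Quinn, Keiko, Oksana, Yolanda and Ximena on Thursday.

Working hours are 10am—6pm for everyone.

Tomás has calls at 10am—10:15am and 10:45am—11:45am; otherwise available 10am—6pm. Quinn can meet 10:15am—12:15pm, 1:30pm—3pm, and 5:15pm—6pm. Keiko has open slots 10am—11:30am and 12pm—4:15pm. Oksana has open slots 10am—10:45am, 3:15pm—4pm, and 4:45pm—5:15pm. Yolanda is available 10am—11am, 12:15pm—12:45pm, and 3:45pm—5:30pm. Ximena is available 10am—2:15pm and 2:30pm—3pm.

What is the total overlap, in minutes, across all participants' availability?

Tomás free within 10:00–18:00: 10:15–10:45, 11:45–18:00.
Tomás ∩ Quinn: 10:15–10:45, 11:45–12:15, 13:30–15:00, 17:15–18:00.
Tomás ∩ Quinn ∩ Keiko: 10:15–10:45, 12:00–12:15, 13:30–15:00.
Tomás ∩ Quinn ∩ Keiko ∩ Oksana: 10:15–10:45.
Tomás ∩ Quinn ∩ Keiko ∩ Oksana ∩ Yolanda: 10:15–10:45.
Tomás ∩ Quinn ∩ Keiko ∩ Oksana ∩ Yolanda ∩ Ximena: 10:15–10:45.
Total common minutes: 30.

30 minutes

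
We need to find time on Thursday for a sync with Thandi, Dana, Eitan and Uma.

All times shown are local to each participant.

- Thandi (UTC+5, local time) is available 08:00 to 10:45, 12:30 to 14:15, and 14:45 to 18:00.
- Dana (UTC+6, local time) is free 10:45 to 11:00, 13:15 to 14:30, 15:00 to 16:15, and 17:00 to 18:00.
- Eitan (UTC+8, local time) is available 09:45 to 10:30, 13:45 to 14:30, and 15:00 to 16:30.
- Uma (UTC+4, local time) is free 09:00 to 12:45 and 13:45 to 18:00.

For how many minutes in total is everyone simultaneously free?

60 minutes

Thandi → UTC: 03:00–05:45, 07:30–09:15, 09:45–13:00.
Dana → UTC: 04:45–05:00, 07:15–08:30, 09:00–10:15, 11:00–12:00.
Eitan → UTC: 01:45–02:30, 05:45–06:30, 07:00–08:30.
Uma → UTC: 05:00–08:45, 09:45–14:00.
Thandi ∩ Dana: 04:45–05:00, 07:30–08:30, 09:00–09:15, 09:45–10:15, 11:00–12:00.
Thandi ∩ Dana ∩ Eitan: 07:30–08:30.
Thandi ∩ Dana ∩ Eitan ∩ Uma: 07:30–08:30.
Total common minutes: 60.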